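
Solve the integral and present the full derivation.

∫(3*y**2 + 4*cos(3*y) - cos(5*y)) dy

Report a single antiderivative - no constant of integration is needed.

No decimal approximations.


Step 1. Rewrite: now ∫(3*y**2) dy + ∫(4*cos(3*y)) dy + ∫(-cos(5*y)) dy.
Step 2. Evaluate the standard form: now -sin(5*y)/5 + ∫(3*y**2) dy + ∫(4*cos(3*y)) dy.
Step 3. Evaluate the standard form: now y**3 - sin(5*y)/5 + ∫(4*cos(3*y)) dy.
Step 4. Evaluate the standard form: now y**3 + 4*sin(3*y)/3 - sin(5*y)/5.
Answer: y**3 + 4*sin(3*y)/3 - sin(5*y)/5.


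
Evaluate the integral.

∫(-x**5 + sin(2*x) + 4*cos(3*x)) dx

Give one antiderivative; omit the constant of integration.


Answer: -x**6/6 + 4*sin(3*x)/3 - cos(2*x)/2.


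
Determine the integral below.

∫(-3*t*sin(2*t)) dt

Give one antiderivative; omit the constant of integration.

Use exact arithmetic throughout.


Answer: 3*t*cos(2*t)/2 - 3*sin(2*t)/4.


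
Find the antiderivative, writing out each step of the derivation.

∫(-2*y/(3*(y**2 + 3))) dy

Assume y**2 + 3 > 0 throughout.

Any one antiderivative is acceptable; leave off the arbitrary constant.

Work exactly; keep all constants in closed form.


Step 1. Substitute u = y**2 + 3, turning ∫(-2*y/(3*(y**2 + 3))) dy into ∫(-1/(3*u)) du: now ∫(-1/(3*u)) du.
Step 2. Evaluate the standard form [assuming u > 0]: now -log(u)/3.
Step 3. Substitute back u = y**2 + 3: now -log(y**2 + 3)/3.
Answer: -log(y**2 + 3)/3.


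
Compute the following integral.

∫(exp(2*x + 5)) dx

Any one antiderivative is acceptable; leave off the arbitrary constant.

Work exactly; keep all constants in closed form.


Answer: exp(2*x + 5)/2.


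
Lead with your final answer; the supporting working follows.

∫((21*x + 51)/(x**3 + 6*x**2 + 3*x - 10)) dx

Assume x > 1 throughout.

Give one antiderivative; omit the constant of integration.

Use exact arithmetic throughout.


The answer is 4*log(x - 1) - log(x + 2) - 3*log(x + 5).
Step 1. Decompose ∫((21*x + 51)/(x**3 + 6*x**2 + 3*x - 10)) dx by partial fractions, (21*x + 51)/(x**3 + 6*x**2 + 3*x - 10) = -3/(x + 5) - 1/(x + 2) + 4/(x - 1): now ∫(4/(x - 1)) dx + ∫(-1/(x + 2)) dx + ∫(-3/(x + 5)) dx.
Step 2. Evaluate the standard form [assuming x > -5]: now -3*log(x + 5) + ∫(4/(x - 1)) dx + ∫(-1/(x + 2)) dx.
Step 3. Evaluate the standard form [assuming x > 1]: now 4*log(x - 1) - 3*log(x + 5) + ∫(-1/(x + 2)) dx.
Step 4. Evaluate the standard form [assuming x > -2]: now 4*log(x - 1) - log(x + 2) - 3*log(x + 5).
Answer: 4*log(x - 1) - log(x + 2) - 3*log(x + 5).


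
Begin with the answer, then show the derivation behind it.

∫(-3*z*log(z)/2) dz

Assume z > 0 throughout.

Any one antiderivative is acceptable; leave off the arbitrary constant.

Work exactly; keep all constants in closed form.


The answer is -3*z**2*log(z)/4 + 3*z**2/8.
Step 1. Integrate ∫(-3*z*log(z)/2) dz by parts with u = log(z), dv = (-3*z/2) dz, so v = -3*z**2/4 [assuming z > 0]: now -3*z**2*log(z)/4 + ∫(3*z/4) dz.
Step 2. Evaluate the standard form: now -3*z**2*log(z)/4 + 3*z**2/8.
Answer: -3*z**2*log(z)/4 + 3*z**2/8.


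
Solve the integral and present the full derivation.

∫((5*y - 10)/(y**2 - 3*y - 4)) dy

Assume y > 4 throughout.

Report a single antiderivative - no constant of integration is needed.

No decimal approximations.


Step 1. Decompose ∫((5*y - 10)/(y**2 - 3*y - 4)) dy by partial fractions, (5*y - 10)/(y**2 - 3*y - 4) = 3/(y + 1) + 2/(y - 4): now ∫(2/(y - 4)) dy + ∫(3/(y + 1)) dy.
Step 2. Evaluate the standard form [assuming y > -1]: now 3*log(y + 1) + ∫(2/(y - 4)) dy.
Step 3. Evaluate the standard form [assuming y > 4]: now 2*log(y - 4) + 3*log(y + 1).
Answer: 2*log(y - 4) + 3*log(y + 1).


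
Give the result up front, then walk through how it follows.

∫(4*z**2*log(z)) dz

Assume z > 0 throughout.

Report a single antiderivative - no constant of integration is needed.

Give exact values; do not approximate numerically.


The answer is 4*z**3*log(z)/3 - 4*z**3/9.
Step 1. Integrate ∫(4*z**2*log(z)) dz by parts with u = log(z), dv = (4*z**2) dz, so v = 4*z**3/3 [assuming z > 0]: now 4*z**3*log(z)/3 + ∫(-4*z**2/3) dz.
Step 2. Evaluate the standard form: now 4*z**3*log(z)/3 - 4*z**3/9.
Answer: 4*z**3*log(z)/3 - 4*z**3/9.


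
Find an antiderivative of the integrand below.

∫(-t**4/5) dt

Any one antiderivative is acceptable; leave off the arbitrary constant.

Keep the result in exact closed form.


Answer: -t**5/25.


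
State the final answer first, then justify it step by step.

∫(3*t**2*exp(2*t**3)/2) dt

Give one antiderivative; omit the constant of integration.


The answer is exp(2*t**3)/4.
Step 1. Substitute u = t**3, turning ∫(3*t**2*exp(2*t**3)/2) dt into ∫(exp(2*u)/2) du: now ∫(exp(2*u)/2) du.
Step 2. Evaluate the standard form: now exp(2*u)/4.
Step 3. Substitute back u = t**3: now exp(2*t**3)/4.
Answer: exp(2*t**3)/4.


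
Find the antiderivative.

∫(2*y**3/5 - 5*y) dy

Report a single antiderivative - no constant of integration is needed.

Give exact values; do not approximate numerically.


Answer: y**4/10 - 5*y**2/2.


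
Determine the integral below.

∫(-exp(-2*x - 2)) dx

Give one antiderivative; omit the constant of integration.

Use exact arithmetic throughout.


Answer: exp(-2*x - 2)/2.


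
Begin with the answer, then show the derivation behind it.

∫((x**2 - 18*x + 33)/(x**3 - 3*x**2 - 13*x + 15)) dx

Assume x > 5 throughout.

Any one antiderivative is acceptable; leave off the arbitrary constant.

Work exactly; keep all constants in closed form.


The answer is -log(x - 5) - log(x - 1) + 3*log(x + 3).
Step 1. Decompose ∫((x**2 - 18*x + 33)/(x**3 - 3*x**2 - 13*x + 15)) dx by partial fractions, (x**2 - 18*x + 33)/(x**3 - 3*x**2 - 13*x + 15) = 3/(x + 3) - 1/(x - 1) - 1/(x - 5): now ∫(-1/(x - 5)) dx + ∫(-1/(x - 1)) dx + ∫(3/(x + 3)) dx.
Step 2. Evaluate the standard form [assuming x > 5]: now -log(x - 5) + ∫(-1/(x - 1)) dx + ∫(3/(x + 3)) dx.
Step 3. Evaluate the standard form [assuming x > 1]: now -log(x - 5) - log(x - 1) + ∫(3/(x + 3)) dx.
Step 4. Evaluate the standard form [assuming x > -3]: now -log(x - 5) - log(x - 1) + 3*log(x + 3).
Answer: -log(x - 5) - log(x - 1) + 3*log(x + 3).


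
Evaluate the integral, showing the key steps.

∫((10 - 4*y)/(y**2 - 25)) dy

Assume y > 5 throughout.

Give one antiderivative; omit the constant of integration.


Step 1. Decompose ∫((10 - 4*y)/(y**2 - 25)) dy by partial fractions, (10 - 4*y)/(y**2 - 25) = -3/(y + 5) - 1/(y - 5): now ∫(-1/(y - 5)) dy + ∫(-3/(y + 5)) dy.
Step 2. Evaluate the standard form [assuming y > -5]: now -3*log(y + 5) + ∫(-1/(y - 5)) dy.
Step 3. Evaluate the standard form [assuming y > 5]: now -log(y - 5) - 3*log(y + 5).
Answer: -log(y - 5) - 3*log(y + 5).


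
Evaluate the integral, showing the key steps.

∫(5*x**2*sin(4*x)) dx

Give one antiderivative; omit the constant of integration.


Step 1. Integrate ∫(5*x**2*sin(4*x)) dx by parts with u = x**2, dv = (5*sin(4*x)) dx, so v = -5*cos(4*x)/4: now -5*x**2*cos(4*x)/4 + ∫(5*x*cos(4*x)/2) dx.
Step 2. Integrate ∫(5*x*cos(4*x)/2) dx by parts with u = x, dv = (5*cos(4*x)/2) dx, so v = 5*sin(4*x)/8: now -5*x**2*cos(4*x)/4 + 5*x*sin(4*x)/8 + ∫(-5*sin(4*x)/8) dx.
Step 3. Evaluate the standard form: now -5*x**2*cos(4*x)/4 + 5*x*sin(4*x)/8 + 5*cos(4*x)/32.
Answer: -5*x**2*cos(4*x)/4 + 5*x*sin(4*x)/8 + 5*cos(4*x)/32.


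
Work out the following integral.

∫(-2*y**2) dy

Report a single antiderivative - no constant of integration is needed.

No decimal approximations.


Answer: -2*y**3/3.


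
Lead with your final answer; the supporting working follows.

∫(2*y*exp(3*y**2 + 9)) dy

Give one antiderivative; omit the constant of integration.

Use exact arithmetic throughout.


The answer is exp(3*y**2 + 9)/3.
Step 1. Substitute u = y**2 + 3, turning ∫(2*y*exp(3*y**2 + 9)) dy into ∫(exp(3*u)) du: now ∫(exp(3*u)) du.
Step 2. Evaluate the standard form: now exp(3*u)/3.
Step 3. Substitute back u = y**2 + 3: now exp(3*y**2 + 9)/3.
Answer: exp(3*y**2 + 9)/3.


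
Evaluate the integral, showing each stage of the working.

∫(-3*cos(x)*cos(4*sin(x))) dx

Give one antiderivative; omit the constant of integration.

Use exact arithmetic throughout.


Step 1. Substitute u = sin(x), turning ∫(-3*cos(x)*cos(4*sin(x))) dx into ∫(-3*cos(4*u)) du: now ∫(-3*cos(4*u)) du.
Step 2. Evaluate the standard form: now -3*sin(4*u)/4.
Step 3. Substitute back u = sin(x): now -3*sin(4*sin(x))/4.
Answer: -3*sin(4*sin(x))/4.


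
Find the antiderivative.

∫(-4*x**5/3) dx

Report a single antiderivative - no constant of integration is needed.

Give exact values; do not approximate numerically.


Answer: -2*x**6/9.


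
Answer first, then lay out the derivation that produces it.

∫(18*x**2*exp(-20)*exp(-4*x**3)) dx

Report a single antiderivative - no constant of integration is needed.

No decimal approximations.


The answer is -3*exp(-4*x**3 - 20)/2.
Step 1. Substitute u = x**3 + 5, turning ∫(18*x**2*exp(-20)*exp(-4*x**3)) dx into ∫(6*exp(-4*u)) du: now ∫(6*exp(-4*u)) du.
Step 2. Evaluate the standard form: now -3*exp(-4*u)/2.
Step 3. Substitute back u = x**3 + 5: now -3*exp(-4*x**3 - 20)/2.
Answer: -3*exp(-4*x**3 - 20)/2.


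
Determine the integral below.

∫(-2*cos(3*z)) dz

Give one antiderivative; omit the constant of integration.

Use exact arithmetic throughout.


Answer: -2*sin(3*z)/3.


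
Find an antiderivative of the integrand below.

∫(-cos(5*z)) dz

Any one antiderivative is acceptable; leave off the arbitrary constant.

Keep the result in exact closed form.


Answer: -sin(5*z)/5.


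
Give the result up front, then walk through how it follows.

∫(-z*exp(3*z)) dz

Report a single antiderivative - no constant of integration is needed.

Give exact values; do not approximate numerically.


The answer is -z*exp(3*z)/3 + exp(3*z)/9.
Step 1. Integrate ∫(-z*exp(3*z)) dz by parts with u = z, dv = (-exp(3*z)) dz, so v = -exp(3*z)/3: now -z*exp(3*z)/3 + ∫(exp(3*z)/3) dz.
Step 2. Evaluate the standard form: now -z*exp(3*z)/3 + exp(3*z)/9.
Answer: -z*exp(3*z)/3 + exp(3*z)/9.


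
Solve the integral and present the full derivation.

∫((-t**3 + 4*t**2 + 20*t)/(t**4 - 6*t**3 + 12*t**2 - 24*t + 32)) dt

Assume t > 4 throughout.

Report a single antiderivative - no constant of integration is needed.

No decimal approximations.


Step 1. Decompose ∫((-t**3 + 4*t**2 + 20*t)/(t**4 - 6*t**3 + 12*t**2 - 24*t + 32)) dt by partial fractions, (-t**3 + 4*t**2 + 20*t)/(t**4 - 6*t**3 + 12*t**2 - 24*t + 32) = -4/(t**2 + 4) - 3/(t - 2) + 2/(t - 4): now ∫(2/(t - 4)) dt + ∫(-3/(t - 2)) dt + ∫(-4/(t**2 + 4)) dt.
Step 2. Evaluate the standard form [assuming t > 2]: now -3*log(t - 2) + ∫(2/(t - 4)) dt + ∫(-4/(t**2 + 4)) dt.
Step 3. Evaluate the standard form [assuming t > 4]: now 2*log(t - 4) - 3*log(t - 2) + ∫(-4/(t**2 + 4)) dt.
Step 4. Evaluate the standard form: now 2*log(t - 4) - 3*log(t - 2) - 2*atan(t/2).
Answer: 2*log(t - 4) - 3*log(t - 2) - 2*atan(t/2).


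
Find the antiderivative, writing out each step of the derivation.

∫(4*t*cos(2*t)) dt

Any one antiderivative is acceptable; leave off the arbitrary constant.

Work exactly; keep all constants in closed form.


Step 1. Integrate ∫(4*t*cos(2*t)) dt by parts with u = t, dv = (4*cos(2*t)) dt, so v = 2*sin(2*t): now 2*t*sin(2*t) + ∫(-2*sin(2*t)) dt.
Step 2. Evaluate the standard form: now 2*t*sin(2*t) + cos(2*t).
Answer: 2*t*sin(2*t) + cos(2*t).


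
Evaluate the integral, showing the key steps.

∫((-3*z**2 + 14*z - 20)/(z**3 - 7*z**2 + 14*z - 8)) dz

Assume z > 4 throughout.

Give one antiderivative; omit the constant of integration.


Step 1. Decompose ∫((-3*z**2 + 14*z - 20)/(z**3 - 7*z**2 + 14*z - 8)) dz by partial fractions, (-3*z**2 + 14*z - 20)/(z**3 - 7*z**2 + 14*z - 8) = -3/(z - 1) + 2/(z - 2) - 2/(z - 4): now ∫(-2/(z - 4)) dz + ∫(2/(z - 2)) dz + ∫(-3/(z - 1)) dz.
Step 2. Evaluate the standard form [assuming z > 2]: now 2*log(z - 2) + ∫(-2/(z - 4)) dz + ∫(-3/(z - 1)) dz.
Step 3. Evaluate the standard form [assuming z > 1]: now 2*log(z - 2) - 3*log(z - 1) + ∫(-2/(z - 4)) dz.
Step 4. Evaluate the standard form [assuming z > 4]: now -2*log(z - 4) + 2*log(z - 2) - 3*log(z - 1).
Answer: -2*log(z - 4) + 2*log(z - 2) - 3*log(z - 1).


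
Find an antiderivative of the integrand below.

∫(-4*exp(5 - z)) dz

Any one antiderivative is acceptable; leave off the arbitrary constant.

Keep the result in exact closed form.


Answer: 4*exp(5 - z).


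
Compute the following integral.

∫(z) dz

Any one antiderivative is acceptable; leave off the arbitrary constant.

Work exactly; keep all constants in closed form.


Answer: z**2/2.


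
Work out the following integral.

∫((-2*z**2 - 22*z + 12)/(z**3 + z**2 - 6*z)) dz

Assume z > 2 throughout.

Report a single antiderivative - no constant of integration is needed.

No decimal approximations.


Answer: -2*log(z) - 4*log(z - 2) + 4*log(z + 3).


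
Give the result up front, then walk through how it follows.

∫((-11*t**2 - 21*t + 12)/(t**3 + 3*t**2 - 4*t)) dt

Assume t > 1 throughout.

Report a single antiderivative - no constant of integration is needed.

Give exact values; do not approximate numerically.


The answer is -3*log(t) - 4*log(t - 1) - 4*log(t + 4).
Step 1. Decompose ∫((-11*t**2 - 21*t + 12)/(t**3 + 3*t**2 - 4*t)) dt by partial fractions, (-11*t**2 - 21*t + 12)/(t**3 + 3*t**2 - 4*t) = -4/(t + 4) - 4/(t - 1) - 3/t: now ∫(-3/t) dt + ∫(-4/(t - 1)) dt + ∫(-4/(t + 4)) dt.
Step 2. Evaluate the standard form [assuming t > -4]: now -4*log(t + 4) + ∫(-3/t) dt + ∫(-4/(t - 1)) dt.
Step 3. Evaluate the standard form [assuming t > 0]: now -3*log(t) - 4*log(t + 4) + ∫(-4/(t - 1)) dt.
Step 4. Evaluate the standard form [assuming t > 1]: now -3*log(t) - 4*log(t - 1) - 4*log(t + 4).
Answer: -3*log(t) - 4*log(t - 1) - 4*log(t + 4).


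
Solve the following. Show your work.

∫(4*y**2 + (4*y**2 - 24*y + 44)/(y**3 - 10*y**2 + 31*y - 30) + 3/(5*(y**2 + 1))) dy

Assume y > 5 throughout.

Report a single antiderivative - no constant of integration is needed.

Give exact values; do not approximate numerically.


Step 1. Rewrite: now ∫(4*y**2) dy + ∫((4*y**2 - 24*y + 44)/(y**3 - 10*y**2 + 31*y - 30)) dy + ∫(3/(5*(y**2 + 1))) dy.
Step 2. Evaluate the standard form: now 4*y**3/3 + ∫((4*y**2 - 24*y + 44)/(y**3 - 10*y**2 + 31*y - 30)) dy + ∫(3/(5*(y**2 + 1))) dy.
Step 3. Decompose ∫((4*y**2 - 24*y + 44)/(y**3 - 10*y**2 + 31*y - 30)) dy by partial fractions, (4*y**2 - 24*y + 44)/(y**3 - 10*y**2 + 31*y - 30) = 4/(y - 2) - 4/(y - 3) + 4/(y - 5): now 4*y**3/3 + ∫(4/(y - 5)) dy + ∫(-4/(y - 3)) dy + ∫(4/(y - 2)) dy + ∫(3/(5*(y**2 + 1))) dy.
Step 4. Evaluate the standard form [assuming y > 3]: now 4*y**3/3 - 4*log(y - 3) + ∫(4/(y - 5)) dy + ∫(4/(y - 2)) dy + ∫(3/(5*(y**2 + 1))) dy.
Step 5. Evaluate the standard form [assuming y > 2]: now 4*y**3/3 - 4*log(y - 3) + 4*log(y - 2) + ∫(4/(y - 5)) dy + ∫(3/(5*(y**2 + 1))) dy.
Step 6. Evaluate the standard form [assuming y > 5]: now 4*y**3/3 + 4*log(y - 5) - 4*log(y - 3) + 4*log(y - 2) + ∫(3/(5*(y**2 + 1))) dy.
Step 7. Evaluate the standard form: now 4*y**3/3 + 4*log(y - 5) - 4*log(y - 3) + 4*log(y - 2) + 3*atan(y)/5.
Answer: 4*y**3/3 + 4*log(y - 5) - 4*log(y - 3) + 4*log(y - 2) + 3*atan(y)/5.


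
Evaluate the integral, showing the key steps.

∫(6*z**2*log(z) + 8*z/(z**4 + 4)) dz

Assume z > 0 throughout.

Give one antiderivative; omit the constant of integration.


Step 1. Rewrite: now ∫(8*z/(z**4 + 4)) dz + ∫(6*z**2*log(z)) dz.
Step 2. Substitute u = z**2, turning ∫(8*z/(z**4 + 4)) dz into ∫(4/(u**2 + 4)) du: now ∫(6*z**2*log(z)) dz + ∫(4/(u**2 + 4)) du.
Step 3. Evaluate the standard form: now 2*atan(u/2) + ∫(6*z**2*log(z)) dz.
Step 4. Substitute back u = z**2: now 2*atan(z**2/2) + ∫(6*z**2*log(z)) dz.
Step 5. Integrate ∫(6*z**2*log(z)) dz by parts with u = log(z), dv = (6*z**2) dz, so v = 2*z**3 [assuming z > 0]: now 2*z**3*log(z) + 2*atan(z**2/2) + ∫(-2*z**2) dz.
Step 6. Evaluate the standard form: now 2*z**3*log(z) - 2*z**3/3 + 2*atan(z**2/2).
Answer: 2*z**3*log(z) - 2*z**3/3 + 2*atan(z**2/2).


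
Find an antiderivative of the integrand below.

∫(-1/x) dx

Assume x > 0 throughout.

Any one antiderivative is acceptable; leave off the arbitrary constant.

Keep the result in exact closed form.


Answer: -log(x).


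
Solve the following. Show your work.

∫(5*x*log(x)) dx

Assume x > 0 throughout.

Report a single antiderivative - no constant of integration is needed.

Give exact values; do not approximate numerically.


Step 1. Integrate ∫(5*x*log(x)) dx by parts with u = log(x), dv = (5*x) dx, so v = 5*x**2/2 [assuming x > 0]: now 5*x**2*log(x)/2 + ∫(-5*x/2) dx.
Step 2. Evaluate the standard form: now 5*x**2*log(x)/2 - 5*x**2/4.
Answer: 5*x**2*log(x)/2 - 5*x**2/4.


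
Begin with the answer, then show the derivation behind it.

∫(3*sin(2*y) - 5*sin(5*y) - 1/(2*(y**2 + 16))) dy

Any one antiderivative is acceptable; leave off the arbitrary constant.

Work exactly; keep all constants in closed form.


The answer is -3*cos(2*y)/2 + cos(5*y) - atan(y/4)/8.
Step 1. Rewrite: now ∫(-1/(2*(y**2 + 16))) dy + ∫(3*sin(2*y)) dy + ∫(-5*sin(5*y)) dy.
Step 2. Evaluate the standard form: now cos(5*y) + ∫(-1/(2*(y**2 + 16))) dy + ∫(3*sin(2*y)) dy.
Step 3. Evaluate the standard form: now -3*cos(2*y)/2 + cos(5*y) + ∫(-1/(2*(y**2 + 16))) dy.
Step 4. Evaluate the standard form: now -3*cos(2*y)/2 + cos(5*y) - atan(y/4)/8.
Answer: -3*cos(2*y)/2 + cos(5*y) - atan(y/4)/8.


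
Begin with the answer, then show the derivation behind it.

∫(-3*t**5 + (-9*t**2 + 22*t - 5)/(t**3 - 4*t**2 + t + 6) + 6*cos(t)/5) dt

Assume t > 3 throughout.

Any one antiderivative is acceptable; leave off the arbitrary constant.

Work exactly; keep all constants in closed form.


The answer is -t**6/2 - 5*log(t - 3) - log(t - 2) - 3*log(t + 1) + 6*sin(t)/5.
Step 1. Rewrite: now ∫(-3*t**5) dt + ∫((-9*t**2 + 22*t - 5)/(t**3 - 4*t**2 + t + 6)) dt + ∫(6*cos(t)/5) dt.
Step 2. Decompose ∫((-9*t**2 + 22*t - 5)/(t**3 - 4*t**2 + t + 6)) dt by partial fractions, (-9*t**2 + 22*t - 5)/(t**3 - 4*t**2 + t + 6) = -3/(t + 1) - 1/(t - 2) - 5/(t - 3): now ∫(-3*t**5) dt + ∫(-5/(t - 3)) dt + ∫(-1/(t - 2)) dt + ∫(-3/(t + 1)) dt + ∫(6*cos(t)/5) dt.
Step 3. Evaluate the standard form [assuming t > 2]: now -log(t - 2) + ∫(-3*t**5) dt + ∫(-5/(t - 3)) dt + ∫(-3/(t + 1)) dt + ∫(6*cos(t)/5) dt.
Step 4. Evaluate the standard form [assuming t > -1]: now -log(t - 2) - 3*log(t + 1) + ∫(-3*t**5) dt + ∫(-5/(t - 3)) dt + ∫(6*cos(t)/5) dt.
Step 5. Evaluate the standard form [assuming t > 3]: now -5*log(t - 3) - log(t - 2) - 3*log(t + 1) + ∫(-3*t**5) dt + ∫(6*cos(t)/5) dt.
Step 6. Evaluate the standard form: now -5*log(t - 3) - log(t - 2) - 3*log(t + 1) + 6*sin(t)/5 + ∫(-3*t**5) dt.
Step 7. Evaluate the standard form: now -t**6/2 - 5*log(t - 3) - log(t - 2) - 3*log(t + 1) + 6*sin(t)/5.
Answer: -t**6/2 - 5*log(t - 3) - log(t - 2) - 3*log(t + 1) + 6*sin(t)/5.


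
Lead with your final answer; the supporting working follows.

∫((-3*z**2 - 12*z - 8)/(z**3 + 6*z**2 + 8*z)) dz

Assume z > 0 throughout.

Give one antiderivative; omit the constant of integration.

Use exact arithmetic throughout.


The answer is -log(z) - log(z + 2) - log(z + 4).
Step 1. Decompose ∫((-3*z**2 - 12*z - 8)/(z**3 + 6*z**2 + 8*z)) dz by partial fractions, (-3*z**2 - 12*z - 8)/(z**3 + 6*z**2 + 8*z) = -1/(z + 4) - 1/(z + 2) - 1/z: now ∫(-1/z) dz + ∫(-1/(z + 2)) dz + ∫(-1/(z + 4)) dz.
Step 2. Evaluate the standard form [assuming z > -2]: now -log(z + 2) + ∫(-1/z) dz + ∫(-1/(z + 4)) dz.
Step 3. Evaluate the standard form [assuming z > 0]: now -log(z) - log(z + 2) + ∫(-1/(z + 4)) dz.
Step 4. Evaluate the standard form [assuming z > -4]: now -log(z) - log(z + 2) - log(z + 4).
Answer: -log(z) - log(z + 2) - log(z + 4).


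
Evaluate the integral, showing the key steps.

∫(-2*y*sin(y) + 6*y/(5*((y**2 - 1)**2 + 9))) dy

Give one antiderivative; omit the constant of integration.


Step 1. Rewrite: now ∫(6*y/(5*((y**2 - 1)**2 + 9))) dy + ∫(-2*y*sin(y)) dy.
Step 2. Substitute u = y**2 - 1, turning ∫(6*y/(5*((y**2 - 1)**2 + 9))) dy into ∫(3/(5*(u**2 + 9))) du: now ∫(-2*y*sin(y)) dy + ∫(3/(5*(u**2 + 9))) du.
Step 3. Evaluate the standard form: now atan(u/3)/5 + ∫(-2*y*sin(y)) dy.
Step 4. Substitute back u = y**2 - 1: now atan(y**2/3 - 1/3)/5 + ∫(-2*y*sin(y)) dy.
Step 5. Integrate ∫(-2*y*sin(y)) dy by parts with u = y, dv = (-2*sin(y)) dy, so v = 2*cos(y): now 2*y*cos(y) + atan(y**2/3 - 1/3)/5 + ∫(-2*cos(y)) dy.
Step 6. Evaluate the standard form: now 2*y*cos(y) - 2*sin(y) + atan(y**2/3 - 1/3)/5.
Answer: 2*y*cos(y) - 2*sin(y) + atan(y**2/3 - 1/3)/5.


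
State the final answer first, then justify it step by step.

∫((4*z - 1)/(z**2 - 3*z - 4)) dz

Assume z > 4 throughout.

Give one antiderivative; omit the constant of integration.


The answer is 3*log(z - 4) + log(z + 1).
Step 1. Decompose ∫((4*z - 1)/(z**2 - 3*z - 4)) dz by partial fractions, (4*z - 1)/(z**2 - 3*z - 4) = 1/(z + 1) + 3/(z - 4): now ∫(3/(z - 4)) dz + ∫(1/(z + 1)) dz.
Step 2. Evaluate the standard form [assuming z > -1]: now log(z + 1) + ∫(3/(z - 4)) dz.
Step 3. Evaluate the standard form [assuming z > 4]: now 3*log(z - 4) + log(z + 1).
Answer: 3*log(z - 4) + log(z + 1).


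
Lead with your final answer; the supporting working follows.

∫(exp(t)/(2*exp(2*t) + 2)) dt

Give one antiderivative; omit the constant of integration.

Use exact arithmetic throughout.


The answer is atan(exp(t))/2.
Step 1. Substitute u = exp(t), turning ∫(exp(t)/(2*exp(2*t) + 2)) dt into ∫(1/(2*(u**2 + 1))) du: now ∫(1/(2*(u**2 + 1))) du.
Step 2. Evaluate the standard form: now atan(u)/2.
Step 3. Substitute back u = exp(t): now atan(exp(t))/2.
Answer: atan(exp(t))/2.


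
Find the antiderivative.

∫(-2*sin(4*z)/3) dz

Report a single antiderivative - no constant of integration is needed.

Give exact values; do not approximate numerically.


Answer: cos(4*z)/6.


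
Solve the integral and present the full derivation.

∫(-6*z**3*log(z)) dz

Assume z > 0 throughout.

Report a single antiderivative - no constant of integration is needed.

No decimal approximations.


Step 1. Integrate ∫(-6*z**3*log(z)) dz by parts with u = log(z), dv = (-6*z**3) dz, so v = -3*z**4/2 [assuming z > 0]: now -3*z**4*log(z)/2 + ∫(3*z**3/2) dz.
Step 2. Evaluate the standard form: now -3*z**4*log(z)/2 + 3*z**4/8.
Answer: -3*z**4*log(z)/2 + 3*z**4/8.


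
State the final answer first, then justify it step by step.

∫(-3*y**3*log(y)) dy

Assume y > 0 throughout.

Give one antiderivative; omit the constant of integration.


The answer is -3*y**4*log(y)/4 + 3*y**4/16.
Step 1. Integrate ∫(-3*y**3*log(y)) dy by parts with u = log(y), dv = (-3*y**3) dy, so v = -3*y**4/4 [assuming y > 0]: now -3*y**4*log(y)/4 + ∫(3*y**3/4) dy.
Step 2. Evaluate the standard form: now -3*y**4*log(y)/4 + 3*y**4/16.
Answer: -3*y**4*log(y)/4 + 3*y**4/16.


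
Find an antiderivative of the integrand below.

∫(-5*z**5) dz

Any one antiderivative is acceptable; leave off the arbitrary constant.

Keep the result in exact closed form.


Answer: -5*z**6/6.


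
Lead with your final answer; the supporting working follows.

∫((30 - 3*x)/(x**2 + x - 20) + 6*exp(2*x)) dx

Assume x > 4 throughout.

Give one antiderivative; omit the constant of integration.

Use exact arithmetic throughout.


The answer is 3*exp(2*x) + 2*log(x - 4) - 5*log(x + 5).
Step 1. Rewrite: now ∫((30 - 3*x)/(x**2 + x - 20)) dx + ∫(6*exp(2*x)) dx.
Step 2. Evaluate the standard form: now 3*exp(2*x) + ∫((30 - 3*x)/(x**2 + x - 20)) dx.
Step 3. Decompose ∫((30 - 3*x)/(x**2 + x - 20)) dx by partial fractions, (30 - 3*x)/(x**2 + x - 20) = -5/(x + 5) + 2/(x - 4): now 3*exp(2*x) + ∫(2/(x - 4)) dx + ∫(-5/(x + 5)) dx.
Step 4. Evaluate the standard form [assuming x > 4]: now 3*exp(2*x) + 2*log(x - 4) + ∫(-5/(x + 5)) dx.
Step 5. Evaluate the standard form [assuming x > -5]: now 3*exp(2*x) + 2*log(x - 4) - 5*log(x + 5).
Answer: 3*exp(2*x) + 2*log(x - 4) - 5*log(x + 5).


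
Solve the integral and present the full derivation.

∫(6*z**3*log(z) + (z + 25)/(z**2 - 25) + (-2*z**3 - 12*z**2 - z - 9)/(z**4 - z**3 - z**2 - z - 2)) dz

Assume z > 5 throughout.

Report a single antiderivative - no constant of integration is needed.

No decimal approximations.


Step 1. Rewrite: now ∫(6*z**3*log(z)) dz + ∫((z + 25)/(z**2 - 25)) dz + ∫((-2*z**3 - 12*z**2 - z - 9)/(z**4 - z**3 - z**2 - z - 2)) dz.
Step 2. Decompose ∫((z + 25)/(z**2 - 25)) dz by partial fractions, (z + 25)/(z**2 - 25) = -2/(z + 5) + 3/(z - 5): now ∫(6*z**3*log(z)) dz + ∫((-2*z**3 - 12*z**2 - z - 9)/(z**4 - z**3 - z**2 - z - 2)) dz + ∫(3/(z - 5)) dz + ∫(-2/(z + 5)) dz.
Step 3. Evaluate the standard form [assuming z > 5]: now 3*log(z - 5) + ∫(6*z**3*log(z)) dz + ∫((-2*z**3 - 12*z**2 - z - 9)/(z**4 - z**3 - z**2 - z - 2)) dz + ∫(-2/(z + 5)) dz.
Step 4. Evaluate the standard form [assuming z > -5]: now 3*log(z - 5) - 2*log(z + 5) + ∫(6*z**3*log(z)) dz + ∫((-2*z**3 - 12*z**2 - z - 9)/(z**4 - z**3 - z**2 - z - 2)) dz.
Step 5. Decompose ∫((-2*z**3 - 12*z**2 - z - 9)/(z**4 - z**3 - z**2 - z - 2)) dz by partial fractions, (-2*z**3 - 12*z**2 - z - 9)/(z**4 - z**3 - z**2 - z - 2) = -1/(z**2 + 1) + 3/(z + 1) - 5/(z - 2): now 3*log(z - 5) - 2*log(z + 5) + ∫(6*z**3*log(z)) dz + ∫(-5/(z - 2)) dz + ∫(3/(z + 1)) dz + ∫(-1/(z**2 + 1)) dz.
Step 6. Evaluate the standard form [assuming z > 2]: now 3*log(z - 5) - 5*log(z - 2) - 2*log(z + 5) + ∫(6*z**3*log(z)) dz + ∫(3/(z + 1)) dz + ∫(-1/(z**2 + 1)) dz.
Step 7. Evaluate the standard form [assuming z > -1]: now 3*log(z - 5) - 5*log(z - 2) + 3*log(z + 1) - 2*log(z + 5) + ∫(6*z**3*log(z)) dz + ∫(-1/(z**2 + 1)) dz.
Step 8. Evaluate the standard form: now 3*log(z - 5) - 5*log(z - 2) + 3*log(z + 1) - 2*log(z + 5) - atan(z) + ∫(6*z**3*log(z)) dz.
Step 9. Integrate ∫(6*z**3*log(z)) dz by parts with u = log(z), dv = (6*z**3) dz, so v = 3*z**4/2 [assuming z > 0]: now 3*z**4*log(z)/2 + 3*log(z - 5) - 5*log(z - 2) + 3*log(z + 1) - 2*log(z + 5) - atan(z) + ∫(-3*z**3/2) dz.
Step 10. Evaluate the standard form: now 3*z**4*log(z)/2 - 3*z**4/8 + 3*log(z - 5) - 5*log(z - 2) + 3*log(z + 1) - 2*log(z + 5) - atan(z).
Answer: 3*z**4*log(z)/2 - 3*z**4/8 + 3*log(z - 5) - 5*log(z - 2) + 3*log(z + 1) - 2*log(z + 5) - atan(z).


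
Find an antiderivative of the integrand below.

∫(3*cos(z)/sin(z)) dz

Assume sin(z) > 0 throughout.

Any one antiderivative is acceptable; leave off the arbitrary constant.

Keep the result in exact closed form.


Answer: 3*log(sin(z)).


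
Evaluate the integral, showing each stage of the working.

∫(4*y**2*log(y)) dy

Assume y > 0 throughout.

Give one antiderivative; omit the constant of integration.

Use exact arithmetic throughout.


Step 1. Integrate ∫(4*y**2*log(y)) dy by parts with u = log(y), dv = (4*y**2) dy, so v = 4*y**3/3 [assuming y > 0]: now 4*y**3*log(y)/3 + ∫(-4*y**2/3) dy.
Step 2. Evaluate the standard form: now 4*y**3*log(y)/3 - 4*y**3/9.
Answer: 4*y**3*log(y)/3 - 4*y**3/9.


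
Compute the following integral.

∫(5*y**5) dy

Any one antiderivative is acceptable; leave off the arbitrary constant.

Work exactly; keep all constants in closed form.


Answer: 5*y**6/6.


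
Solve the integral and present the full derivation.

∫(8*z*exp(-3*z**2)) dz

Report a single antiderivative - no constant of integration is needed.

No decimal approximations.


Step 1. Substitute u = z**2, turning ∫(8*z*exp(-3*z**2)) dz into ∫(4*exp(-3*u)) du: now ∫(4*exp(-3*u)) du.
Step 2. Evaluate the standard form: now -4*exp(-3*u)/3.
Step 3. Substitute back u = z**2: now -4*exp(-3*z**2)/3.
Answer: -4*exp(-3*z**2)/3.


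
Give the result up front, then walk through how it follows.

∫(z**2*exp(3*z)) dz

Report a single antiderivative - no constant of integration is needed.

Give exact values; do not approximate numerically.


The answer is z**2*exp(3*z)/3 - 2*z*exp(3*z)/9 + 2*exp(3*z)/27.
Step 1. Integrate ∫(z**2*exp(3*z)) dz by parts with u = z**2, dv = (exp(3*z)) dz, so v = exp(3*z)/3: now z**2*exp(3*z)/3 + ∫(-2*z*exp(3*z)/3) dz.
Step 2. Integrate ∫(-2*z*exp(3*z)/3) dz by parts with u = z, dv = (-2*exp(3*z)/3) dz, so v = -2*exp(3*z)/9: now z**2*exp(3*z)/3 - 2*z*exp(3*z)/9 + ∫(2*exp(3*z)/9) dz.
Step 3. Evaluate the standard form: now z**2*exp(3*z)/3 - 2*z*exp(3*z)/9 + 2*exp(3*z)/27.
Answer: z**2*exp(3*z)/3 - 2*z*exp(3*z)/9 + 2*exp(3*z)/27.


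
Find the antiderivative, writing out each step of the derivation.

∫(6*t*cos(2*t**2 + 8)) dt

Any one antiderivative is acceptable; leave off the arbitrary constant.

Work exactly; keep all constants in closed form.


Step 1. Substitute u = t**2 + 4, turning ∫(6*t*cos(2*t**2 + 8)) dt into ∫(3*cos(2*u)) du: now ∫(3*cos(2*u)) du.
Step 2. Evaluate the standard form: now 3*sin(2*u)/2.
Step 3. Substitute back u = t**2 + 4: now 3*sin(2*t**2 + 8)/2.
Answer: 3*sin(2*t**2 + 8)/2.


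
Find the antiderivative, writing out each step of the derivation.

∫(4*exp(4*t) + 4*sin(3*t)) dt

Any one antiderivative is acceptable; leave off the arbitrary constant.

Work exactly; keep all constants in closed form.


Step 1. Rewrite: now ∫(4*exp(4*t)) dt + ∫(4*sin(3*t)) dt.
Step 2. Evaluate the standard form: now exp(4*t) + ∫(4*sin(3*t)) dt.
Step 3. Evaluate the standard form: now exp(4*t) - 4*cos(3*t)/3.
Answer: exp(4*t) - 4*cos(3*t)/3.


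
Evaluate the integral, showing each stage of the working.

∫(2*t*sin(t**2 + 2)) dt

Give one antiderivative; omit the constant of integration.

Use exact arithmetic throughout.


Step 1. Substitute u = t**2 + 2, turning ∫(2*t*sin(t**2 + 2)) dt into ∫(sin(u)) du: now ∫(sin(u)) du.
Step 2. Evaluate the standard form: now -cos(u).
Step 3. Substitute back u = t**2 + 2: now -cos(t**2 + 2).
Answer: -cos(t**2 + 2).


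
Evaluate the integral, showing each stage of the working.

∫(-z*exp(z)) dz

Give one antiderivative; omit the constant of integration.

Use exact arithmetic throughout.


Step 1. Integrate ∫(-z*exp(z)) dz by parts with u = z, dv = (-exp(z)) dz, so v = -exp(z): now -z*exp(z) + ∫(exp(z)) dz.
Step 2. Evaluate the standard form: now -z*exp(z) + exp(z).
Answer: -z*exp(z) + exp(z).


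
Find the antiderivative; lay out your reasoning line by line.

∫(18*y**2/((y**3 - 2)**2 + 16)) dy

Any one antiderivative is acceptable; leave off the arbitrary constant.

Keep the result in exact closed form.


Step 1. Substitute u = y**3 - 2, turning ∫(18*y**2/((y**3 - 2)**2 + 16)) dy into ∫(6/(u**2 + 16)) du: now ∫(6/(u**2 + 16)) du.
Step 2. Evaluate the standard form: now 3*atan(u/4)/2.
Step 3. Substitute back u = y**3 - 2: now 3*atan(y**3/4 - 1/2)/2.
Answer: 3*atan(y**3/4 - 1/2)/2.


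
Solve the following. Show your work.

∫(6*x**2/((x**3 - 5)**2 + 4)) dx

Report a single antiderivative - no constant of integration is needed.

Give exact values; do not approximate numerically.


Step 1. Substitute u = x**3 - 5, turning ∫(6*x**2/((x**3 - 5)**2 + 4)) dx into ∫(2/(u**2 + 4)) du: now ∫(2/(u**2 + 4)) du.
Step 2. Evaluate the standard form: now atan(u/2).
Step 3. Substitute back u = x**3 - 5: now atan(x**3/2 - 5/2).
Answer: atan(x**3/2 - 5/2).


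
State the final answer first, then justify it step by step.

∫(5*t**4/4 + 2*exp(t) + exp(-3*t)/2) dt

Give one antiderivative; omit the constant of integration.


The answer is t**5/4 + 2*exp(t) - exp(-3*t)/6.
Step 1. Rewrite: now ∫(5*t**4/4) dt + ∫(exp(-3*t)/2) dt + ∫(2*exp(t)) dt.
Step 2. Evaluate the standard form: now ∫(5*t**4/4) dt + ∫(2*exp(t)) dt - exp(-3*t)/6.
Step 3. Evaluate the standard form: now 2*exp(t) + ∫(5*t**4/4) dt - exp(-3*t)/6.
Step 4. Evaluate the standard form: now t**5/4 + 2*exp(t) - exp(-3*t)/6.
Answer: t**5/4 + 2*exp(t) - exp(-3*t)/6.


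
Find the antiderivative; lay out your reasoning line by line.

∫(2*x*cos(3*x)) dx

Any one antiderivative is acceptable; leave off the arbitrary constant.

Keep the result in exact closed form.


Step 1. Integrate ∫(2*x*cos(3*x)) dx by parts with u = x, dv = (2*cos(3*x)) dx, so v = 2*sin(3*x)/3: now 2*x*sin(3*x)/3 + ∫(-2*sin(3*x)/3) dx.
Step 2. Evaluate the standard form: now 2*x*sin(3*x)/3 + 2*cos(3*x)/9.
Answer: 2*x*sin(3*x)/3 + 2*cos(3*x)/9.


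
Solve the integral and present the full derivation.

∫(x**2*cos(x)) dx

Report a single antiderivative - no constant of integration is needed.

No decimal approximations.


Step 1. Integrate ∫(x**2*cos(x)) dx by parts with u = x**2, dv = (cos(x)) dx, so v = sin(x): now x**2*sin(x) + ∫(-2*x*sin(x)) dx.
Step 2. Integrate ∫(-2*x*sin(x)) dx by parts with u = x, dv = (-2*sin(x)) dx, so v = 2*cos(x): now x**2*sin(x) + 2*x*cos(x) + ∫(-2*cos(x)) dx.
Step 3. Evaluate the standard form: now x**2*sin(x) + 2*x*cos(x) - 2*sin(x).
Answer: x**2*sin(x) + 2*x*cos(x) - 2*sin(x).


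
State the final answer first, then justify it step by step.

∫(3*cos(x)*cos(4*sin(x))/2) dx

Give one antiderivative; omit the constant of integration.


The answer is 3*sin(4*sin(x))/8.
Step 1. Substitute u = sin(x), turning ∫(3*cos(x)*cos(4*sin(x))/2) dx into ∫(3*cos(4*u)/2) du: now ∫(3*cos(4*u)/2) du.
Step 2. Evaluate the standard form: now 3*sin(4*u)/8.
Step 3. Substitute back u = sin(x): now 3*sin(4*sin(x))/8.
Answer: 3*sin(4*sin(x))/8.


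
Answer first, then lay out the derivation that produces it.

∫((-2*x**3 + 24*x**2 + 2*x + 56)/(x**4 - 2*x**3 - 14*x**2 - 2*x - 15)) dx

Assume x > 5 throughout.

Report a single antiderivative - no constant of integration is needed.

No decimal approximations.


The answer is 2*log(x - 5) - 4*log(x + 3) - 2*atan(x).
Step 1. Decompose ∫((-2*x**3 + 24*x**2 + 2*x + 56)/(x**4 - 2*x**3 - 14*x**2 - 2*x - 15)) dx by partial fractions, (-2*x**3 + 24*x**2 + 2*x + 56)/(x**4 - 2*x**3 - 14*x**2 - 2*x - 15) = -2/(x**2 + 1) - 4/(x + 3) + 2/(x - 5): now ∫(2/(x - 5)) dx + ∫(-4/(x + 3)) dx + ∫(-2/(x**2 + 1)) dx.
Step 2. Evaluate the standard form [assuming x > -3]: now -4*log(x + 3) + ∫(2/(x - 5)) dx + ∫(-2/(x**2 + 1)) dx.
Step 3. Evaluate the standard form [assuming x > 5]: now 2*log(x - 5) - 4*log(x + 3) + ∫(-2/(x**2 + 1)) dx.
Step 4. Evaluate the standard form: now 2*log(x - 5) - 4*log(x + 3) - 2*atan(x).
Answer: 2*log(x - 5) - 4*log(x + 3) - 2*atan(x).


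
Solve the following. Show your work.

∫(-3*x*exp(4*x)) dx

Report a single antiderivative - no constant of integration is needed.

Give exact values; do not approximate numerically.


Step 1. Integrate ∫(-3*x*exp(4*x)) dx by parts with u = x, dv = (-3*exp(4*x)) dx, so v = -3*exp(4*x)/4: now -3*x*exp(4*x)/4 + ∫(3*exp(4*x)/4) dx.
Step 2. Evaluate the standard form: now -3*x*exp(4*x)/4 + 3*exp(4*x)/16.
Answer: -3*x*exp(4*x)/4 + 3*exp(4*x)/16.


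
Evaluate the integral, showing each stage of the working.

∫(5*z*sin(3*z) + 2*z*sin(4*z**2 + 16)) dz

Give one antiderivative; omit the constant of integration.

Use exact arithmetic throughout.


Step 1. Rewrite: now ∫(5*z*sin(3*z)) dz + ∫(2*z*sin(4*z**2 + 16)) dz.
Step 2. Substitute u = z**2 + 4, turning ∫(2*z*sin(4*z**2 + 16)) dz into ∫(sin(4*u)) du: now ∫(5*z*sin(3*z)) dz + ∫(sin(4*u)) du.
Step 3. Evaluate the standard form: now -cos(4*u)/4 + ∫(5*z*sin(3*z)) dz.
Step 4. Substitute back u = z**2 + 4: now -cos(4*z**2 + 16)/4 + ∫(5*z*sin(3*z)) dz.
Step 5. Integrate ∫(5*z*sin(3*z)) dz by parts with u = z, dv = (5*sin(3*z)) dz, so v = -5*cos(3*z)/3: now -5*z*cos(3*z)/3 - cos(4*z**2 + 16)/4 + ∫(5*cos(3*z)/3) dz.
Step 6. Evaluate the standard form: now -5*z*cos(3*z)/3 + 5*sin(3*z)/9 - cos(4*z**2 + 16)/4.
Answer: -5*z*cos(3*z)/3 + 5*sin(3*z)/9 - cos(4*z**2 + 16)/4.


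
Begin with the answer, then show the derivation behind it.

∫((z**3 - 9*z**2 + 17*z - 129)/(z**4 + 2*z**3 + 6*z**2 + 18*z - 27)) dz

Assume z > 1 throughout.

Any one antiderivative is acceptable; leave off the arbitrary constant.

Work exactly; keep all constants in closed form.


The answer is -3*log(z - 1) + 4*log(z + 3) + 4*atan(z/3)/3.
Step 1. Decompose ∫((z**3 - 9*z**2 + 17*z - 129)/(z**4 + 2*z**3 + 6*z**2 + 18*z - 27)) dz by partial fractions, (z**3 - 9*z**2 + 17*z - 129)/(z**4 + 2*z**3 + 6*z**2 + 18*z - 27) = 4/(z**2 + 9) + 4/(z + 3) - 3/(z - 1): now ∫(-3/(z - 1)) dz + ∫(4/(z + 3)) dz + ∫(4/(z**2 + 9)) dz.
Step 2. Evaluate the standard form [assuming z > -3]: now 4*log(z + 3) + ∫(-3/(z - 1)) dz + ∫(4/(z**2 + 9)) dz.
Step 3. Evaluate the standard form [assuming z > 1]: now -3*log(z - 1) + 4*log(z + 3) + ∫(4/(z**2 + 9)) dz.
Step 4. Evaluate the standard form: now -3*log(z - 1) + 4*log(z + 3) + 4*atan(z/3)/3.
Answer: -3*log(z - 1) + 4*log(z + 3) + 4*atan(z/3)/3.


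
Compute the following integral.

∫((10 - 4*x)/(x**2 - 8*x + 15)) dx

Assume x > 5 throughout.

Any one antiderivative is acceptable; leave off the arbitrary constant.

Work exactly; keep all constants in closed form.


Answer: -5*log(x - 5) + log(x - 3).


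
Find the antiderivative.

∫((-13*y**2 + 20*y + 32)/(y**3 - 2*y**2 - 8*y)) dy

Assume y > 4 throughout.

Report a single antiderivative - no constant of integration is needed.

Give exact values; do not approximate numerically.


Answer: -4*log(y) - 4*log(y - 4) - 5*log(y + 2).


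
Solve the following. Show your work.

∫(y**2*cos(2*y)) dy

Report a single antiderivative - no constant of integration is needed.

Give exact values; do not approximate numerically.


Step 1. Integrate ∫(y**2*cos(2*y)) dy by parts with u = y**2, dv = (cos(2*y)) dy, so v = sin(2*y)/2: now y**2*sin(2*y)/2 + ∫(-y*sin(2*y)) dy.
Step 2. Integrate ∫(-y*sin(2*y)) dy by parts with u = y, dv = (-sin(2*y)) dy, so v = cos(2*y)/2: now y**2*sin(2*y)/2 + y*cos(2*y)/2 + ∫(-cos(2*y)/2) dy.
Step 3. Evaluate the standard form: now y**2*sin(2*y)/2 + y*cos(2*y)/2 - sin(2*y)/4.
Answer: y**2*sin(2*y)/2 + y*cos(2*y)/2 - sin(2*y)/4.


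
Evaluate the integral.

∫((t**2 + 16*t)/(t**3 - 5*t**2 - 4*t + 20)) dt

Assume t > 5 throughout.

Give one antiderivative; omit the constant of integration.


Answer: 5*log(t - 5) - 3*log(t - 2) - log(t + 2).


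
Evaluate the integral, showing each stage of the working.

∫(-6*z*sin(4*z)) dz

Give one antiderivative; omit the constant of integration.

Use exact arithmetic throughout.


Step 1. Integrate ∫(-6*z*sin(4*z)) dz by parts with u = z, dv = (-6*sin(4*z)) dz, so v = 3*cos(4*z)/2: now 3*z*cos(4*z)/2 + ∫(-3*cos(4*z)/2) dz.
Step 2. Evaluate the standard form: now 3*z*cos(4*z)/2 - 3*sin(4*z)/8.
Answer: 3*z*cos(4*z)/2 - 3*sin(4*z)/8.


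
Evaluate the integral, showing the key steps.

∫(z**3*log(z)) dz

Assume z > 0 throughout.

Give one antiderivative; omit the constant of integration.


Step 1. Integrate ∫(z**3*log(z)) dz by parts with u = log(z), dv = (z**3) dz, so v = z**4/4 [assuming z > 0]: now z**4*log(z)/4 + ∫(-z**3/4) dz.
Step 2. Evaluate the standard form: now z**4*log(z)/4 - z**4/16.
Answer: z**4*log(z)/4 - z**4/16.


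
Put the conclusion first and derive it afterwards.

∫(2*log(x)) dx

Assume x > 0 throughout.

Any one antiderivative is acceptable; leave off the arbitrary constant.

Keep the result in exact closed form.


The answer is 2*x*log(x) - 2*x.
Step 1. Integrate ∫(2*log(x)) dx by parts with u = log(x), dv = (2) dx, so v = 2*x [assuming x > 0]: now 2*x*log(x) + ∫(-2) dx.
Step 2. Evaluate the standard form: now 2*x*log(x) - 2*x.
Answer: 2*x*log(x) - 2*x.


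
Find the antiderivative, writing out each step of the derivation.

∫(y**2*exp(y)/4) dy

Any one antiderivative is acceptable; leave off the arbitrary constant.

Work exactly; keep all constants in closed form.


Step 1. Integrate ∫(y**2*exp(y)/4) dy by parts with u = y**2, dv = (exp(y)/4) dy, so v = exp(y)/4: now y**2*exp(y)/4 + ∫(-y*exp(y)/2) dy.
Step 2. Integrate ∫(-y*exp(y)/2) dy by parts with u = y, dv = (-exp(y)/2) dy, so v = -exp(y)/2: now y**2*exp(y)/4 - y*exp(y)/2 + ∫(exp(y)/2) dy.
Step 3. Evaluate the standard form: now y**2*exp(y)/4 - y*exp(y)/2 + exp(y)/2.
Answer: y**2*exp(y)/4 - y*exp(y)/2 + exp(y)/2.
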